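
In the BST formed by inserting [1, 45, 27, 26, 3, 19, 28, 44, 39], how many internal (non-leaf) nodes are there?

Tree built from: [1, 45, 27, 26, 3, 19, 28, 44, 39]
Tree (level-order array): [1, None, 45, 27, None, 26, 28, 3, None, None, 44, None, 19, 39]
Rule: An internal node has at least one child.
Per-node child counts:
  node 1: 1 child(ren)
  node 45: 1 child(ren)
  node 27: 2 child(ren)
  node 26: 1 child(ren)
  node 3: 1 child(ren)
  node 19: 0 child(ren)
  node 28: 1 child(ren)
  node 44: 1 child(ren)
  node 39: 0 child(ren)
Matching nodes: [1, 45, 27, 26, 3, 28, 44]
Count of internal (non-leaf) nodes: 7


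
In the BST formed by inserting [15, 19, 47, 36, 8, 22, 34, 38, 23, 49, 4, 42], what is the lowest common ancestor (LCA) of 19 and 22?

Tree insertion order: [15, 19, 47, 36, 8, 22, 34, 38, 23, 49, 4, 42]
Tree (level-order array): [15, 8, 19, 4, None, None, 47, None, None, 36, 49, 22, 38, None, None, None, 34, None, 42, 23]
In a BST, the LCA of p=19, q=22 is the first node v on the
root-to-leaf path with p <= v <= q (go left if both < v, right if both > v).
Walk from root:
  at 15: both 19 and 22 > 15, go right
  at 19: 19 <= 19 <= 22, this is the LCA
LCA = 19


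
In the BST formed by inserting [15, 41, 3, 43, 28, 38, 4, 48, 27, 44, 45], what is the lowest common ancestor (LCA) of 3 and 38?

Tree insertion order: [15, 41, 3, 43, 28, 38, 4, 48, 27, 44, 45]
Tree (level-order array): [15, 3, 41, None, 4, 28, 43, None, None, 27, 38, None, 48, None, None, None, None, 44, None, None, 45]
In a BST, the LCA of p=3, q=38 is the first node v on the
root-to-leaf path with p <= v <= q (go left if both < v, right if both > v).
Walk from root:
  at 15: 3 <= 15 <= 38, this is the LCA
LCA = 15


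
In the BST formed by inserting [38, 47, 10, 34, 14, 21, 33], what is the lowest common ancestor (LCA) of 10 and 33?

Tree insertion order: [38, 47, 10, 34, 14, 21, 33]
Tree (level-order array): [38, 10, 47, None, 34, None, None, 14, None, None, 21, None, 33]
In a BST, the LCA of p=10, q=33 is the first node v on the
root-to-leaf path with p <= v <= q (go left if both < v, right if both > v).
Walk from root:
  at 38: both 10 and 33 < 38, go left
  at 10: 10 <= 10 <= 33, this is the LCA
LCA = 10


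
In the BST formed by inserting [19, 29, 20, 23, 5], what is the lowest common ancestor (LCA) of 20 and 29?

Tree insertion order: [19, 29, 20, 23, 5]
Tree (level-order array): [19, 5, 29, None, None, 20, None, None, 23]
In a BST, the LCA of p=20, q=29 is the first node v on the
root-to-leaf path with p <= v <= q (go left if both < v, right if both > v).
Walk from root:
  at 19: both 20 and 29 > 19, go right
  at 29: 20 <= 29 <= 29, this is the LCA
LCA = 29


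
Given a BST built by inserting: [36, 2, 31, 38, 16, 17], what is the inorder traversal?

Tree insertion order: [36, 2, 31, 38, 16, 17]
Tree (level-order array): [36, 2, 38, None, 31, None, None, 16, None, None, 17]
Inorder traversal: [2, 16, 17, 31, 36, 38]


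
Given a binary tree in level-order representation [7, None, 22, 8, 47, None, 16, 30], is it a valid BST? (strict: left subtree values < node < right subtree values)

Level-order array: [7, None, 22, 8, 47, None, 16, 30]
Validate using subtree bounds (lo, hi): at each node, require lo < value < hi,
then recurse left with hi=value and right with lo=value.
Preorder trace (stopping at first violation):
  at node 7 with bounds (-inf, +inf): OK
  at node 22 with bounds (7, +inf): OK
  at node 8 with bounds (7, 22): OK
  at node 16 with bounds (8, 22): OK
  at node 47 with bounds (22, +inf): OK
  at node 30 with bounds (22, 47): OK
No violation found at any node.
Result: Valid BST


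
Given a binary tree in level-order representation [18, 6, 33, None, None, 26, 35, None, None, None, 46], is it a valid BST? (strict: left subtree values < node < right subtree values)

Level-order array: [18, 6, 33, None, None, 26, 35, None, None, None, 46]
Validate using subtree bounds (lo, hi): at each node, require lo < value < hi,
then recurse left with hi=value and right with lo=value.
Preorder trace (stopping at first violation):
  at node 18 with bounds (-inf, +inf): OK
  at node 6 with bounds (-inf, 18): OK
  at node 33 with bounds (18, +inf): OK
  at node 26 with bounds (18, 33): OK
  at node 35 with bounds (33, +inf): OK
  at node 46 with bounds (35, +inf): OK
No violation found at any node.
Result: Valid BST


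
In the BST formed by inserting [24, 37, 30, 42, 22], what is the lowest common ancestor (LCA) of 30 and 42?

Tree insertion order: [24, 37, 30, 42, 22]
Tree (level-order array): [24, 22, 37, None, None, 30, 42]
In a BST, the LCA of p=30, q=42 is the first node v on the
root-to-leaf path with p <= v <= q (go left if both < v, right if both > v).
Walk from root:
  at 24: both 30 and 42 > 24, go right
  at 37: 30 <= 37 <= 42, this is the LCA
LCA = 37


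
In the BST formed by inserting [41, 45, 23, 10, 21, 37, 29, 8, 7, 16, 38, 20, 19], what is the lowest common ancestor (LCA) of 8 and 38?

Tree insertion order: [41, 45, 23, 10, 21, 37, 29, 8, 7, 16, 38, 20, 19]
Tree (level-order array): [41, 23, 45, 10, 37, None, None, 8, 21, 29, 38, 7, None, 16, None, None, None, None, None, None, None, None, 20, 19]
In a BST, the LCA of p=8, q=38 is the first node v on the
root-to-leaf path with p <= v <= q (go left if both < v, right if both > v).
Walk from root:
  at 41: both 8 and 38 < 41, go left
  at 23: 8 <= 23 <= 38, this is the LCA
LCA = 23


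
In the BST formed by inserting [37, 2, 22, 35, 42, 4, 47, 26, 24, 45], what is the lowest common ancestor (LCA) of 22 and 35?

Tree insertion order: [37, 2, 22, 35, 42, 4, 47, 26, 24, 45]
Tree (level-order array): [37, 2, 42, None, 22, None, 47, 4, 35, 45, None, None, None, 26, None, None, None, 24]
In a BST, the LCA of p=22, q=35 is the first node v on the
root-to-leaf path with p <= v <= q (go left if both < v, right if both > v).
Walk from root:
  at 37: both 22 and 35 < 37, go left
  at 2: both 22 and 35 > 2, go right
  at 22: 22 <= 22 <= 35, this is the LCA
LCA = 22


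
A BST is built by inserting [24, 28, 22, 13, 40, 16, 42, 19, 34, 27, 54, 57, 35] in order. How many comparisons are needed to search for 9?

Search path for 9: 24 -> 22 -> 13
Found: False
Comparisons: 3


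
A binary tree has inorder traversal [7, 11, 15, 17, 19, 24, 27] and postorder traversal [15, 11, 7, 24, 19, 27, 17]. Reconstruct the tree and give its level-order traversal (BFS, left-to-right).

Inorder:   [7, 11, 15, 17, 19, 24, 27]
Postorder: [15, 11, 7, 24, 19, 27, 17]
Algorithm: postorder visits root last, so walk postorder right-to-left;
each value is the root of the current inorder slice — split it at that
value, recurse on the right subtree first, then the left.
Recursive splits:
  root=17; inorder splits into left=[7, 11, 15], right=[19, 24, 27]
  root=27; inorder splits into left=[19, 24], right=[]
  root=19; inorder splits into left=[], right=[24]
  root=24; inorder splits into left=[], right=[]
  root=7; inorder splits into left=[], right=[11, 15]
  root=11; inorder splits into left=[], right=[15]
  root=15; inorder splits into left=[], right=[]
Reconstructed level-order: [17, 7, 27, 11, 19, 15, 24]


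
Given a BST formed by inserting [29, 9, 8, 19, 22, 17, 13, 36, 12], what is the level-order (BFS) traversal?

Tree insertion order: [29, 9, 8, 19, 22, 17, 13, 36, 12]
Tree (level-order array): [29, 9, 36, 8, 19, None, None, None, None, 17, 22, 13, None, None, None, 12]
BFS from the root, enqueuing left then right child of each popped node:
  queue [29] -> pop 29, enqueue [9, 36], visited so far: [29]
  queue [9, 36] -> pop 9, enqueue [8, 19], visited so far: [29, 9]
  queue [36, 8, 19] -> pop 36, enqueue [none], visited so far: [29, 9, 36]
  queue [8, 19] -> pop 8, enqueue [none], visited so far: [29, 9, 36, 8]
  queue [19] -> pop 19, enqueue [17, 22], visited so far: [29, 9, 36, 8, 19]
  queue [17, 22] -> pop 17, enqueue [13], visited so far: [29, 9, 36, 8, 19, 17]
  queue [22, 13] -> pop 22, enqueue [none], visited so far: [29, 9, 36, 8, 19, 17, 22]
  queue [13] -> pop 13, enqueue [12], visited so far: [29, 9, 36, 8, 19, 17, 22, 13]
  queue [12] -> pop 12, enqueue [none], visited so far: [29, 9, 36, 8, 19, 17, 22, 13, 12]
Result: [29, 9, 36, 8, 19, 17, 22, 13, 12]


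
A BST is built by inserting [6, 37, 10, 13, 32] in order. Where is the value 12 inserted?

Starting tree (level order): [6, None, 37, 10, None, None, 13, None, 32]
Insertion path: 6 -> 37 -> 10 -> 13
Result: insert 12 as left child of 13
Final tree (level order): [6, None, 37, 10, None, None, 13, 12, 32]


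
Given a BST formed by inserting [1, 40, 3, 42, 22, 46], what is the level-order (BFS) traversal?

Tree insertion order: [1, 40, 3, 42, 22, 46]
Tree (level-order array): [1, None, 40, 3, 42, None, 22, None, 46]
BFS from the root, enqueuing left then right child of each popped node:
  queue [1] -> pop 1, enqueue [40], visited so far: [1]
  queue [40] -> pop 40, enqueue [3, 42], visited so far: [1, 40]
  queue [3, 42] -> pop 3, enqueue [22], visited so far: [1, 40, 3]
  queue [42, 22] -> pop 42, enqueue [46], visited so far: [1, 40, 3, 42]
  queue [22, 46] -> pop 22, enqueue [none], visited so far: [1, 40, 3, 42, 22]
  queue [46] -> pop 46, enqueue [none], visited so far: [1, 40, 3, 42, 22, 46]
Result: [1, 40, 3, 42, 22, 46]


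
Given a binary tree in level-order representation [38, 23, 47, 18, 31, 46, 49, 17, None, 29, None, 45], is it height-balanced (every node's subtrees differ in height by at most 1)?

Tree (level-order array): [38, 23, 47, 18, 31, 46, 49, 17, None, 29, None, 45]
Definition: a tree is height-balanced if, at every node, |h(left) - h(right)| <= 1 (empty subtree has height -1).
Bottom-up per-node check:
  node 17: h_left=-1, h_right=-1, diff=0 [OK], height=0
  node 18: h_left=0, h_right=-1, diff=1 [OK], height=1
  node 29: h_left=-1, h_right=-1, diff=0 [OK], height=0
  node 31: h_left=0, h_right=-1, diff=1 [OK], height=1
  node 23: h_left=1, h_right=1, diff=0 [OK], height=2
  node 45: h_left=-1, h_right=-1, diff=0 [OK], height=0
  node 46: h_left=0, h_right=-1, diff=1 [OK], height=1
  node 49: h_left=-1, h_right=-1, diff=0 [OK], height=0
  node 47: h_left=1, h_right=0, diff=1 [OK], height=2
  node 38: h_left=2, h_right=2, diff=0 [OK], height=3
All nodes satisfy the balance condition.
Result: Balanced


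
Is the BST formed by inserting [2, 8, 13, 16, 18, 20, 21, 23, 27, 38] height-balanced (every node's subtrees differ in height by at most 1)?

Tree (level-order array): [2, None, 8, None, 13, None, 16, None, 18, None, 20, None, 21, None, 23, None, 27, None, 38]
Definition: a tree is height-balanced if, at every node, |h(left) - h(right)| <= 1 (empty subtree has height -1).
Bottom-up per-node check:
  node 38: h_left=-1, h_right=-1, diff=0 [OK], height=0
  node 27: h_left=-1, h_right=0, diff=1 [OK], height=1
  node 23: h_left=-1, h_right=1, diff=2 [FAIL (|-1-1|=2 > 1)], height=2
  node 21: h_left=-1, h_right=2, diff=3 [FAIL (|-1-2|=3 > 1)], height=3
  node 20: h_left=-1, h_right=3, diff=4 [FAIL (|-1-3|=4 > 1)], height=4
  node 18: h_left=-1, h_right=4, diff=5 [FAIL (|-1-4|=5 > 1)], height=5
  node 16: h_left=-1, h_right=5, diff=6 [FAIL (|-1-5|=6 > 1)], height=6
  node 13: h_left=-1, h_right=6, diff=7 [FAIL (|-1-6|=7 > 1)], height=7
  node 8: h_left=-1, h_right=7, diff=8 [FAIL (|-1-7|=8 > 1)], height=8
  node 2: h_left=-1, h_right=8, diff=9 [FAIL (|-1-8|=9 > 1)], height=9
Node 23 violates the condition: |-1 - 1| = 2 > 1.
Result: Not balanced


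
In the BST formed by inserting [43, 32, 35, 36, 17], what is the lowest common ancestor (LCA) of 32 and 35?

Tree insertion order: [43, 32, 35, 36, 17]
Tree (level-order array): [43, 32, None, 17, 35, None, None, None, 36]
In a BST, the LCA of p=32, q=35 is the first node v on the
root-to-leaf path with p <= v <= q (go left if both < v, right if both > v).
Walk from root:
  at 43: both 32 and 35 < 43, go left
  at 32: 32 <= 32 <= 35, this is the LCA
LCA = 32


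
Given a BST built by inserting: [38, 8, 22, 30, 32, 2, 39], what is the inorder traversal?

Tree insertion order: [38, 8, 22, 30, 32, 2, 39]
Tree (level-order array): [38, 8, 39, 2, 22, None, None, None, None, None, 30, None, 32]
Inorder traversal: [2, 8, 22, 30, 32, 38, 39]


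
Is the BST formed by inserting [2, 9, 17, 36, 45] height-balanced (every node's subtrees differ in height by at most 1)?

Tree (level-order array): [2, None, 9, None, 17, None, 36, None, 45]
Definition: a tree is height-balanced if, at every node, |h(left) - h(right)| <= 1 (empty subtree has height -1).
Bottom-up per-node check:
  node 45: h_left=-1, h_right=-1, diff=0 [OK], height=0
  node 36: h_left=-1, h_right=0, diff=1 [OK], height=1
  node 17: h_left=-1, h_right=1, diff=2 [FAIL (|-1-1|=2 > 1)], height=2
  node 9: h_left=-1, h_right=2, diff=3 [FAIL (|-1-2|=3 > 1)], height=3
  node 2: h_left=-1, h_right=3, diff=4 [FAIL (|-1-3|=4 > 1)], height=4
Node 17 violates the condition: |-1 - 1| = 2 > 1.
Result: Not balanced


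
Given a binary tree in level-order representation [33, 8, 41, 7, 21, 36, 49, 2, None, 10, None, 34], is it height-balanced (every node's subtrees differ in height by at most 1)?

Tree (level-order array): [33, 8, 41, 7, 21, 36, 49, 2, None, 10, None, 34]
Definition: a tree is height-balanced if, at every node, |h(left) - h(right)| <= 1 (empty subtree has height -1).
Bottom-up per-node check:
  node 2: h_left=-1, h_right=-1, diff=0 [OK], height=0
  node 7: h_left=0, h_right=-1, diff=1 [OK], height=1
  node 10: h_left=-1, h_right=-1, diff=0 [OK], height=0
  node 21: h_left=0, h_right=-1, diff=1 [OK], height=1
  node 8: h_left=1, h_right=1, diff=0 [OK], height=2
  node 34: h_left=-1, h_right=-1, diff=0 [OK], height=0
  node 36: h_left=0, h_right=-1, diff=1 [OK], height=1
  node 49: h_left=-1, h_right=-1, diff=0 [OK], height=0
  node 41: h_left=1, h_right=0, diff=1 [OK], height=2
  node 33: h_left=2, h_right=2, diff=0 [OK], height=3
All nodes satisfy the balance condition.
Result: Balanced


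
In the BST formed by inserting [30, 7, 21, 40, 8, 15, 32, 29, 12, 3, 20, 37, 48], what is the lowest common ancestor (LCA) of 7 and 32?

Tree insertion order: [30, 7, 21, 40, 8, 15, 32, 29, 12, 3, 20, 37, 48]
Tree (level-order array): [30, 7, 40, 3, 21, 32, 48, None, None, 8, 29, None, 37, None, None, None, 15, None, None, None, None, 12, 20]
In a BST, the LCA of p=7, q=32 is the first node v on the
root-to-leaf path with p <= v <= q (go left if both < v, right if both > v).
Walk from root:
  at 30: 7 <= 30 <= 32, this is the LCA
LCA = 30


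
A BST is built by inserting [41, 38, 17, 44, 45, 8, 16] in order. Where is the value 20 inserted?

Starting tree (level order): [41, 38, 44, 17, None, None, 45, 8, None, None, None, None, 16]
Insertion path: 41 -> 38 -> 17
Result: insert 20 as right child of 17
Final tree (level order): [41, 38, 44, 17, None, None, 45, 8, 20, None, None, None, 16]


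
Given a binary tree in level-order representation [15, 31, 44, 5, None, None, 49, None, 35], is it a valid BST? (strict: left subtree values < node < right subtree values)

Level-order array: [15, 31, 44, 5, None, None, 49, None, 35]
Validate using subtree bounds (lo, hi): at each node, require lo < value < hi,
then recurse left with hi=value and right with lo=value.
Preorder trace (stopping at first violation):
  at node 15 with bounds (-inf, +inf): OK
  at node 31 with bounds (-inf, 15): VIOLATION
Node 31 violates its bound: not (-inf < 31 < 15).
Result: Not a valid BST


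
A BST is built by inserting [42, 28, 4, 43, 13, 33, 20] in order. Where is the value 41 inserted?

Starting tree (level order): [42, 28, 43, 4, 33, None, None, None, 13, None, None, None, 20]
Insertion path: 42 -> 28 -> 33
Result: insert 41 as right child of 33
Final tree (level order): [42, 28, 43, 4, 33, None, None, None, 13, None, 41, None, 20]


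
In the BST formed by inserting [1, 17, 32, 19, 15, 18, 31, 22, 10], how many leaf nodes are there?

Tree built from: [1, 17, 32, 19, 15, 18, 31, 22, 10]
Tree (level-order array): [1, None, 17, 15, 32, 10, None, 19, None, None, None, 18, 31, None, None, 22]
Rule: A leaf has 0 children.
Per-node child counts:
  node 1: 1 child(ren)
  node 17: 2 child(ren)
  node 15: 1 child(ren)
  node 10: 0 child(ren)
  node 32: 1 child(ren)
  node 19: 2 child(ren)
  node 18: 0 child(ren)
  node 31: 1 child(ren)
  node 22: 0 child(ren)
Matching nodes: [10, 18, 22]
Count of leaf nodes: 3


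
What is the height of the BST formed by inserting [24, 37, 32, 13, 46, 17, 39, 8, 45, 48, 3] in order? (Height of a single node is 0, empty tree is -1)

Insertion order: [24, 37, 32, 13, 46, 17, 39, 8, 45, 48, 3]
Tree (level-order array): [24, 13, 37, 8, 17, 32, 46, 3, None, None, None, None, None, 39, 48, None, None, None, 45]
Compute height bottom-up (empty subtree = -1):
  height(3) = 1 + max(-1, -1) = 0
  height(8) = 1 + max(0, -1) = 1
  height(17) = 1 + max(-1, -1) = 0
  height(13) = 1 + max(1, 0) = 2
  height(32) = 1 + max(-1, -1) = 0
  height(45) = 1 + max(-1, -1) = 0
  height(39) = 1 + max(-1, 0) = 1
  height(48) = 1 + max(-1, -1) = 0
  height(46) = 1 + max(1, 0) = 2
  height(37) = 1 + max(0, 2) = 3
  height(24) = 1 + max(2, 3) = 4
Height = 4


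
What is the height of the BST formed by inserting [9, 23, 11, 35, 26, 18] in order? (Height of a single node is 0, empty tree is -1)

Insertion order: [9, 23, 11, 35, 26, 18]
Tree (level-order array): [9, None, 23, 11, 35, None, 18, 26]
Compute height bottom-up (empty subtree = -1):
  height(18) = 1 + max(-1, -1) = 0
  height(11) = 1 + max(-1, 0) = 1
  height(26) = 1 + max(-1, -1) = 0
  height(35) = 1 + max(0, -1) = 1
  height(23) = 1 + max(1, 1) = 2
  height(9) = 1 + max(-1, 2) = 3
Height = 3


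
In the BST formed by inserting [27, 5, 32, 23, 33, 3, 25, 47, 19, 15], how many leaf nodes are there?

Tree built from: [27, 5, 32, 23, 33, 3, 25, 47, 19, 15]
Tree (level-order array): [27, 5, 32, 3, 23, None, 33, None, None, 19, 25, None, 47, 15]
Rule: A leaf has 0 children.
Per-node child counts:
  node 27: 2 child(ren)
  node 5: 2 child(ren)
  node 3: 0 child(ren)
  node 23: 2 child(ren)
  node 19: 1 child(ren)
  node 15: 0 child(ren)
  node 25: 0 child(ren)
  node 32: 1 child(ren)
  node 33: 1 child(ren)
  node 47: 0 child(ren)
Matching nodes: [3, 15, 25, 47]
Count of leaf nodes: 4


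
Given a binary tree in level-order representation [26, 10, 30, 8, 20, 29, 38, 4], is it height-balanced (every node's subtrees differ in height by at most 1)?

Tree (level-order array): [26, 10, 30, 8, 20, 29, 38, 4]
Definition: a tree is height-balanced if, at every node, |h(left) - h(right)| <= 1 (empty subtree has height -1).
Bottom-up per-node check:
  node 4: h_left=-1, h_right=-1, diff=0 [OK], height=0
  node 8: h_left=0, h_right=-1, diff=1 [OK], height=1
  node 20: h_left=-1, h_right=-1, diff=0 [OK], height=0
  node 10: h_left=1, h_right=0, diff=1 [OK], height=2
  node 29: h_left=-1, h_right=-1, diff=0 [OK], height=0
  node 38: h_left=-1, h_right=-1, diff=0 [OK], height=0
  node 30: h_left=0, h_right=0, diff=0 [OK], height=1
  node 26: h_left=2, h_right=1, diff=1 [OK], height=3
All nodes satisfy the balance condition.
Result: Balanced


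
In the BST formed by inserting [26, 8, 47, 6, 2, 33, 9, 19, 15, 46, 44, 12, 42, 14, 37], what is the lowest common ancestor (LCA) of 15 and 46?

Tree insertion order: [26, 8, 47, 6, 2, 33, 9, 19, 15, 46, 44, 12, 42, 14, 37]
Tree (level-order array): [26, 8, 47, 6, 9, 33, None, 2, None, None, 19, None, 46, None, None, 15, None, 44, None, 12, None, 42, None, None, 14, 37]
In a BST, the LCA of p=15, q=46 is the first node v on the
root-to-leaf path with p <= v <= q (go left if both < v, right if both > v).
Walk from root:
  at 26: 15 <= 26 <= 46, this is the LCA
LCA = 26


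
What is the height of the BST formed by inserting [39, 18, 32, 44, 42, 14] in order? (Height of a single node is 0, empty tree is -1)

Insertion order: [39, 18, 32, 44, 42, 14]
Tree (level-order array): [39, 18, 44, 14, 32, 42]
Compute height bottom-up (empty subtree = -1):
  height(14) = 1 + max(-1, -1) = 0
  height(32) = 1 + max(-1, -1) = 0
  height(18) = 1 + max(0, 0) = 1
  height(42) = 1 + max(-1, -1) = 0
  height(44) = 1 + max(0, -1) = 1
  height(39) = 1 + max(1, 1) = 2
Height = 2


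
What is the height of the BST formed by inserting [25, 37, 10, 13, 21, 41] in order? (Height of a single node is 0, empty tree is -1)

Insertion order: [25, 37, 10, 13, 21, 41]
Tree (level-order array): [25, 10, 37, None, 13, None, 41, None, 21]
Compute height bottom-up (empty subtree = -1):
  height(21) = 1 + max(-1, -1) = 0
  height(13) = 1 + max(-1, 0) = 1
  height(10) = 1 + max(-1, 1) = 2
  height(41) = 1 + max(-1, -1) = 0
  height(37) = 1 + max(-1, 0) = 1
  height(25) = 1 + max(2, 1) = 3
Height = 3


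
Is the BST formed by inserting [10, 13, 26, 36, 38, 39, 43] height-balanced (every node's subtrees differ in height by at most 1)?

Tree (level-order array): [10, None, 13, None, 26, None, 36, None, 38, None, 39, None, 43]
Definition: a tree is height-balanced if, at every node, |h(left) - h(right)| <= 1 (empty subtree has height -1).
Bottom-up per-node check:
  node 43: h_left=-1, h_right=-1, diff=0 [OK], height=0
  node 39: h_left=-1, h_right=0, diff=1 [OK], height=1
  node 38: h_left=-1, h_right=1, diff=2 [FAIL (|-1-1|=2 > 1)], height=2
  node 36: h_left=-1, h_right=2, diff=3 [FAIL (|-1-2|=3 > 1)], height=3
  node 26: h_left=-1, h_right=3, diff=4 [FAIL (|-1-3|=4 > 1)], height=4
  node 13: h_left=-1, h_right=4, diff=5 [FAIL (|-1-4|=5 > 1)], height=5
  node 10: h_left=-1, h_right=5, diff=6 [FAIL (|-1-5|=6 > 1)], height=6
Node 38 violates the condition: |-1 - 1| = 2 > 1.
Result: Not balanced


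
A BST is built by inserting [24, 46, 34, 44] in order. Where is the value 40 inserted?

Starting tree (level order): [24, None, 46, 34, None, None, 44]
Insertion path: 24 -> 46 -> 34 -> 44
Result: insert 40 as left child of 44
Final tree (level order): [24, None, 46, 34, None, None, 44, 40]


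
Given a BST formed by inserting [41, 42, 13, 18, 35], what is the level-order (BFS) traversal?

Tree insertion order: [41, 42, 13, 18, 35]
Tree (level-order array): [41, 13, 42, None, 18, None, None, None, 35]
BFS from the root, enqueuing left then right child of each popped node:
  queue [41] -> pop 41, enqueue [13, 42], visited so far: [41]
  queue [13, 42] -> pop 13, enqueue [18], visited so far: [41, 13]
  queue [42, 18] -> pop 42, enqueue [none], visited so far: [41, 13, 42]
  queue [18] -> pop 18, enqueue [35], visited so far: [41, 13, 42, 18]
  queue [35] -> pop 35, enqueue [none], visited so far: [41, 13, 42, 18, 35]
Result: [41, 13, 42, 18, 35]


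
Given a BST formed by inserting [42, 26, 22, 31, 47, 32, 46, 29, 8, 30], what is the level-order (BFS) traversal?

Tree insertion order: [42, 26, 22, 31, 47, 32, 46, 29, 8, 30]
Tree (level-order array): [42, 26, 47, 22, 31, 46, None, 8, None, 29, 32, None, None, None, None, None, 30]
BFS from the root, enqueuing left then right child of each popped node:
  queue [42] -> pop 42, enqueue [26, 47], visited so far: [42]
  queue [26, 47] -> pop 26, enqueue [22, 31], visited so far: [42, 26]
  queue [47, 22, 31] -> pop 47, enqueue [46], visited so far: [42, 26, 47]
  queue [22, 31, 46] -> pop 22, enqueue [8], visited so far: [42, 26, 47, 22]
  queue [31, 46, 8] -> pop 31, enqueue [29, 32], visited so far: [42, 26, 47, 22, 31]
  queue [46, 8, 29, 32] -> pop 46, enqueue [none], visited so far: [42, 26, 47, 22, 31, 46]
  queue [8, 29, 32] -> pop 8, enqueue [none], visited so far: [42, 26, 47, 22, 31, 46, 8]
  queue [29, 32] -> pop 29, enqueue [30], visited so far: [42, 26, 47, 22, 31, 46, 8, 29]
  queue [32, 30] -> pop 32, enqueue [none], visited so far: [42, 26, 47, 22, 31, 46, 8, 29, 32]
  queue [30] -> pop 30, enqueue [none], visited so far: [42, 26, 47, 22, 31, 46, 8, 29, 32, 30]
Result: [42, 26, 47, 22, 31, 46, 8, 29, 32, 30]


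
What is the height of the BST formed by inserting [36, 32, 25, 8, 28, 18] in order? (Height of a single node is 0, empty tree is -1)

Insertion order: [36, 32, 25, 8, 28, 18]
Tree (level-order array): [36, 32, None, 25, None, 8, 28, None, 18]
Compute height bottom-up (empty subtree = -1):
  height(18) = 1 + max(-1, -1) = 0
  height(8) = 1 + max(-1, 0) = 1
  height(28) = 1 + max(-1, -1) = 0
  height(25) = 1 + max(1, 0) = 2
  height(32) = 1 + max(2, -1) = 3
  height(36) = 1 + max(3, -1) = 4
Height = 4


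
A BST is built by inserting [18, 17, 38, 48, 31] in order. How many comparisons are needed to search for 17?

Search path for 17: 18 -> 17
Found: True
Comparisons: 2


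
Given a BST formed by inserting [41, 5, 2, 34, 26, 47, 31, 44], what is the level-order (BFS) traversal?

Tree insertion order: [41, 5, 2, 34, 26, 47, 31, 44]
Tree (level-order array): [41, 5, 47, 2, 34, 44, None, None, None, 26, None, None, None, None, 31]
BFS from the root, enqueuing left then right child of each popped node:
  queue [41] -> pop 41, enqueue [5, 47], visited so far: [41]
  queue [5, 47] -> pop 5, enqueue [2, 34], visited so far: [41, 5]
  queue [47, 2, 34] -> pop 47, enqueue [44], visited so far: [41, 5, 47]
  queue [2, 34, 44] -> pop 2, enqueue [none], visited so far: [41, 5, 47, 2]
  queue [34, 44] -> pop 34, enqueue [26], visited so far: [41, 5, 47, 2, 34]
  queue [44, 26] -> pop 44, enqueue [none], visited so far: [41, 5, 47, 2, 34, 44]
  queue [26] -> pop 26, enqueue [31], visited so far: [41, 5, 47, 2, 34, 44, 26]
  queue [31] -> pop 31, enqueue [none], visited so far: [41, 5, 47, 2, 34, 44, 26, 31]
Result: [41, 5, 47, 2, 34, 44, 26, 31]


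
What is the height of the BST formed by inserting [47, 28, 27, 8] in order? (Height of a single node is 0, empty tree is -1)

Insertion order: [47, 28, 27, 8]
Tree (level-order array): [47, 28, None, 27, None, 8]
Compute height bottom-up (empty subtree = -1):
  height(8) = 1 + max(-1, -1) = 0
  height(27) = 1 + max(0, -1) = 1
  height(28) = 1 + max(1, -1) = 2
  height(47) = 1 + max(2, -1) = 3
Height = 3


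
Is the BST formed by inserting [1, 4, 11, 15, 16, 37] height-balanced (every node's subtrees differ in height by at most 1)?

Tree (level-order array): [1, None, 4, None, 11, None, 15, None, 16, None, 37]
Definition: a tree is height-balanced if, at every node, |h(left) - h(right)| <= 1 (empty subtree has height -1).
Bottom-up per-node check:
  node 37: h_left=-1, h_right=-1, diff=0 [OK], height=0
  node 16: h_left=-1, h_right=0, diff=1 [OK], height=1
  node 15: h_left=-1, h_right=1, diff=2 [FAIL (|-1-1|=2 > 1)], height=2
  node 11: h_left=-1, h_right=2, diff=3 [FAIL (|-1-2|=3 > 1)], height=3
  node 4: h_left=-1, h_right=3, diff=4 [FAIL (|-1-3|=4 > 1)], height=4
  node 1: h_left=-1, h_right=4, diff=5 [FAIL (|-1-4|=5 > 1)], height=5
Node 15 violates the condition: |-1 - 1| = 2 > 1.
Result: Not balanced


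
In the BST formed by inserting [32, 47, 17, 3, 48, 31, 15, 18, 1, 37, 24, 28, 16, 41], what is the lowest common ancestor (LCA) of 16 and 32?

Tree insertion order: [32, 47, 17, 3, 48, 31, 15, 18, 1, 37, 24, 28, 16, 41]
Tree (level-order array): [32, 17, 47, 3, 31, 37, 48, 1, 15, 18, None, None, 41, None, None, None, None, None, 16, None, 24, None, None, None, None, None, 28]
In a BST, the LCA of p=16, q=32 is the first node v on the
root-to-leaf path with p <= v <= q (go left if both < v, right if both > v).
Walk from root:
  at 32: 16 <= 32 <= 32, this is the LCA
LCA = 32


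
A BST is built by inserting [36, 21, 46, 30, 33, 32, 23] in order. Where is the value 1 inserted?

Starting tree (level order): [36, 21, 46, None, 30, None, None, 23, 33, None, None, 32]
Insertion path: 36 -> 21
Result: insert 1 as left child of 21
Final tree (level order): [36, 21, 46, 1, 30, None, None, None, None, 23, 33, None, None, 32]


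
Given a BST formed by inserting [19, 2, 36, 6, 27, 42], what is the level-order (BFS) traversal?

Tree insertion order: [19, 2, 36, 6, 27, 42]
Tree (level-order array): [19, 2, 36, None, 6, 27, 42]
BFS from the root, enqueuing left then right child of each popped node:
  queue [19] -> pop 19, enqueue [2, 36], visited so far: [19]
  queue [2, 36] -> pop 2, enqueue [6], visited so far: [19, 2]
  queue [36, 6] -> pop 36, enqueue [27, 42], visited so far: [19, 2, 36]
  queue [6, 27, 42] -> pop 6, enqueue [none], visited so far: [19, 2, 36, 6]
  queue [27, 42] -> pop 27, enqueue [none], visited so far: [19, 2, 36, 6, 27]
  queue [42] -> pop 42, enqueue [none], visited so far: [19, 2, 36, 6, 27, 42]
Result: [19, 2, 36, 6, 27, 42]


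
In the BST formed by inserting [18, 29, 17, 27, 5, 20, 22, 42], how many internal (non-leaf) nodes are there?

Tree built from: [18, 29, 17, 27, 5, 20, 22, 42]
Tree (level-order array): [18, 17, 29, 5, None, 27, 42, None, None, 20, None, None, None, None, 22]
Rule: An internal node has at least one child.
Per-node child counts:
  node 18: 2 child(ren)
  node 17: 1 child(ren)
  node 5: 0 child(ren)
  node 29: 2 child(ren)
  node 27: 1 child(ren)
  node 20: 1 child(ren)
  node 22: 0 child(ren)
  node 42: 0 child(ren)
Matching nodes: [18, 17, 29, 27, 20]
Count of internal (non-leaf) nodes: 5


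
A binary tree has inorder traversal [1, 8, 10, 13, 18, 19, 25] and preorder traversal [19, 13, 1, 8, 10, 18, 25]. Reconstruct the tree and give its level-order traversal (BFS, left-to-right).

Inorder:  [1, 8, 10, 13, 18, 19, 25]
Preorder: [19, 13, 1, 8, 10, 18, 25]
Algorithm: preorder visits root first, so consume preorder in order;
for each root, split the current inorder slice at that value into
left-subtree inorder and right-subtree inorder, then recurse.
Recursive splits:
  root=19; inorder splits into left=[1, 8, 10, 13, 18], right=[25]
  root=13; inorder splits into left=[1, 8, 10], right=[18]
  root=1; inorder splits into left=[], right=[8, 10]
  root=8; inorder splits into left=[], right=[10]
  root=10; inorder splits into left=[], right=[]
  root=18; inorder splits into left=[], right=[]
  root=25; inorder splits into left=[], right=[]
Reconstructed level-order: [19, 13, 25, 1, 18, 8, 10]


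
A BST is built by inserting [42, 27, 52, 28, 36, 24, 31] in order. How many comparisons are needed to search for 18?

Search path for 18: 42 -> 27 -> 24
Found: False
Comparisons: 3


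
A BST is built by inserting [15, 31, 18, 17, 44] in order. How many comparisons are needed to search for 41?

Search path for 41: 15 -> 31 -> 44
Found: False
Comparisons: 3


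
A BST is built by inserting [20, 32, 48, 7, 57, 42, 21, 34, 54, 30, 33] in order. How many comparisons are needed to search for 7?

Search path for 7: 20 -> 7
Found: True
Comparisons: 2


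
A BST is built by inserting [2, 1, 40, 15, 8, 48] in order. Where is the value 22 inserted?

Starting tree (level order): [2, 1, 40, None, None, 15, 48, 8]
Insertion path: 2 -> 40 -> 15
Result: insert 22 as right child of 15
Final tree (level order): [2, 1, 40, None, None, 15, 48, 8, 22]


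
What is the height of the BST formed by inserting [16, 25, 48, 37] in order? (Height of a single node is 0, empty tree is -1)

Insertion order: [16, 25, 48, 37]
Tree (level-order array): [16, None, 25, None, 48, 37]
Compute height bottom-up (empty subtree = -1):
  height(37) = 1 + max(-1, -1) = 0
  height(48) = 1 + max(0, -1) = 1
  height(25) = 1 + max(-1, 1) = 2
  height(16) = 1 + max(-1, 2) = 3
Height = 3


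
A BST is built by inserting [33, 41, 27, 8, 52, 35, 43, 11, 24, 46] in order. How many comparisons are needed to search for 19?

Search path for 19: 33 -> 27 -> 8 -> 11 -> 24
Found: False
Comparisons: 5


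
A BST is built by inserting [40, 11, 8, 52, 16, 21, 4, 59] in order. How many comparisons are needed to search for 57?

Search path for 57: 40 -> 52 -> 59
Found: False
Comparisons: 3


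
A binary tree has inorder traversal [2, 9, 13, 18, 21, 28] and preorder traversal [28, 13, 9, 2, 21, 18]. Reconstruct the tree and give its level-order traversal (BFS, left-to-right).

Inorder:  [2, 9, 13, 18, 21, 28]
Preorder: [28, 13, 9, 2, 21, 18]
Algorithm: preorder visits root first, so consume preorder in order;
for each root, split the current inorder slice at that value into
left-subtree inorder and right-subtree inorder, then recurse.
Recursive splits:
  root=28; inorder splits into left=[2, 9, 13, 18, 21], right=[]
  root=13; inorder splits into left=[2, 9], right=[18, 21]
  root=9; inorder splits into left=[2], right=[]
  root=2; inorder splits into left=[], right=[]
  root=21; inorder splits into left=[18], right=[]
  root=18; inorder splits into left=[], right=[]
Reconstructed level-order: [28, 13, 9, 21, 2, 18]


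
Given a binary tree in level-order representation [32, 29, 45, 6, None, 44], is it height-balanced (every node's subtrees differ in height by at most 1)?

Tree (level-order array): [32, 29, 45, 6, None, 44]
Definition: a tree is height-balanced if, at every node, |h(left) - h(right)| <= 1 (empty subtree has height -1).
Bottom-up per-node check:
  node 6: h_left=-1, h_right=-1, diff=0 [OK], height=0
  node 29: h_left=0, h_right=-1, diff=1 [OK], height=1
  node 44: h_left=-1, h_right=-1, diff=0 [OK], height=0
  node 45: h_left=0, h_right=-1, diff=1 [OK], height=1
  node 32: h_left=1, h_right=1, diff=0 [OK], height=2
All nodes satisfy the balance condition.
Result: Balanced


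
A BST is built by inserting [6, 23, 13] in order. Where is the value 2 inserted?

Starting tree (level order): [6, None, 23, 13]
Insertion path: 6
Result: insert 2 as left child of 6
Final tree (level order): [6, 2, 23, None, None, 13]


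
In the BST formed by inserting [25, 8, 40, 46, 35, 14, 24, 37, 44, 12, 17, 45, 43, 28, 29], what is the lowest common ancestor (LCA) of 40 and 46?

Tree insertion order: [25, 8, 40, 46, 35, 14, 24, 37, 44, 12, 17, 45, 43, 28, 29]
Tree (level-order array): [25, 8, 40, None, 14, 35, 46, 12, 24, 28, 37, 44, None, None, None, 17, None, None, 29, None, None, 43, 45]
In a BST, the LCA of p=40, q=46 is the first node v on the
root-to-leaf path with p <= v <= q (go left if both < v, right if both > v).
Walk from root:
  at 25: both 40 and 46 > 25, go right
  at 40: 40 <= 40 <= 46, this is the LCA
LCA = 40


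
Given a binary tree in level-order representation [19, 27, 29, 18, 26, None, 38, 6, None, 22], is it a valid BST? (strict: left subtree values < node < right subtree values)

Level-order array: [19, 27, 29, 18, 26, None, 38, 6, None, 22]
Validate using subtree bounds (lo, hi): at each node, require lo < value < hi,
then recurse left with hi=value and right with lo=value.
Preorder trace (stopping at first violation):
  at node 19 with bounds (-inf, +inf): OK
  at node 27 with bounds (-inf, 19): VIOLATION
Node 27 violates its bound: not (-inf < 27 < 19).
Result: Not a valid BST


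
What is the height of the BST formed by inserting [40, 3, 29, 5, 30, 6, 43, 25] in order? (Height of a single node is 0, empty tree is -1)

Insertion order: [40, 3, 29, 5, 30, 6, 43, 25]
Tree (level-order array): [40, 3, 43, None, 29, None, None, 5, 30, None, 6, None, None, None, 25]
Compute height bottom-up (empty subtree = -1):
  height(25) = 1 + max(-1, -1) = 0
  height(6) = 1 + max(-1, 0) = 1
  height(5) = 1 + max(-1, 1) = 2
  height(30) = 1 + max(-1, -1) = 0
  height(29) = 1 + max(2, 0) = 3
  height(3) = 1 + max(-1, 3) = 4
  height(43) = 1 + max(-1, -1) = 0
  height(40) = 1 + max(4, 0) = 5
Height = 5


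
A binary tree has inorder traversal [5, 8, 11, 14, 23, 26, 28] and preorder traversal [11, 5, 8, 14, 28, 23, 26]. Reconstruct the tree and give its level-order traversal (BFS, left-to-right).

Inorder:  [5, 8, 11, 14, 23, 26, 28]
Preorder: [11, 5, 8, 14, 28, 23, 26]
Algorithm: preorder visits root first, so consume preorder in order;
for each root, split the current inorder slice at that value into
left-subtree inorder and right-subtree inorder, then recurse.
Recursive splits:
  root=11; inorder splits into left=[5, 8], right=[14, 23, 26, 28]
  root=5; inorder splits into left=[], right=[8]
  root=8; inorder splits into left=[], right=[]
  root=14; inorder splits into left=[], right=[23, 26, 28]
  root=28; inorder splits into left=[23, 26], right=[]
  root=23; inorder splits into left=[], right=[26]
  root=26; inorder splits into left=[], right=[]
Reconstructed level-order: [11, 5, 14, 8, 28, 23, 26]


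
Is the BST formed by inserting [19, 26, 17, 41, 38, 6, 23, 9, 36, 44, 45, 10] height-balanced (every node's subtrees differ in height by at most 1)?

Tree (level-order array): [19, 17, 26, 6, None, 23, 41, None, 9, None, None, 38, 44, None, 10, 36, None, None, 45]
Definition: a tree is height-balanced if, at every node, |h(left) - h(right)| <= 1 (empty subtree has height -1).
Bottom-up per-node check:
  node 10: h_left=-1, h_right=-1, diff=0 [OK], height=0
  node 9: h_left=-1, h_right=0, diff=1 [OK], height=1
  node 6: h_left=-1, h_right=1, diff=2 [FAIL (|-1-1|=2 > 1)], height=2
  node 17: h_left=2, h_right=-1, diff=3 [FAIL (|2--1|=3 > 1)], height=3
  node 23: h_left=-1, h_right=-1, diff=0 [OK], height=0
  node 36: h_left=-1, h_right=-1, diff=0 [OK], height=0
  node 38: h_left=0, h_right=-1, diff=1 [OK], height=1
  node 45: h_left=-1, h_right=-1, diff=0 [OK], height=0
  node 44: h_left=-1, h_right=0, diff=1 [OK], height=1
  node 41: h_left=1, h_right=1, diff=0 [OK], height=2
  node 26: h_left=0, h_right=2, diff=2 [FAIL (|0-2|=2 > 1)], height=3
  node 19: h_left=3, h_right=3, diff=0 [OK], height=4
Node 6 violates the condition: |-1 - 1| = 2 > 1.
Result: Not balanced


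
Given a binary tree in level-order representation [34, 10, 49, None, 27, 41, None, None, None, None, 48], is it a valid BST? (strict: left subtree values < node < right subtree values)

Level-order array: [34, 10, 49, None, 27, 41, None, None, None, None, 48]
Validate using subtree bounds (lo, hi): at each node, require lo < value < hi,
then recurse left with hi=value and right with lo=value.
Preorder trace (stopping at first violation):
  at node 34 with bounds (-inf, +inf): OK
  at node 10 with bounds (-inf, 34): OK
  at node 27 with bounds (10, 34): OK
  at node 49 with bounds (34, +inf): OK
  at node 41 with bounds (34, 49): OK
  at node 48 with bounds (41, 49): OK
No violation found at any node.
Result: Valid BST


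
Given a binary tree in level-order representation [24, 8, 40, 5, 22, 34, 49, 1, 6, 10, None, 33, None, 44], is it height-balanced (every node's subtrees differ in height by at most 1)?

Tree (level-order array): [24, 8, 40, 5, 22, 34, 49, 1, 6, 10, None, 33, None, 44]
Definition: a tree is height-balanced if, at every node, |h(left) - h(right)| <= 1 (empty subtree has height -1).
Bottom-up per-node check:
  node 1: h_left=-1, h_right=-1, diff=0 [OK], height=0
  node 6: h_left=-1, h_right=-1, diff=0 [OK], height=0
  node 5: h_left=0, h_right=0, diff=0 [OK], height=1
  node 10: h_left=-1, h_right=-1, diff=0 [OK], height=0
  node 22: h_left=0, h_right=-1, diff=1 [OK], height=1
  node 8: h_left=1, h_right=1, diff=0 [OK], height=2
  node 33: h_left=-1, h_right=-1, diff=0 [OK], height=0
  node 34: h_left=0, h_right=-1, diff=1 [OK], height=1
  node 44: h_left=-1, h_right=-1, diff=0 [OK], height=0
  node 49: h_left=0, h_right=-1, diff=1 [OK], height=1
  node 40: h_left=1, h_right=1, diff=0 [OK], height=2
  node 24: h_left=2, h_right=2, diff=0 [OK], height=3
All nodes satisfy the balance condition.
Result: Balanced


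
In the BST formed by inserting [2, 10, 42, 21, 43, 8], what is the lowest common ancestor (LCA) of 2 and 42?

Tree insertion order: [2, 10, 42, 21, 43, 8]
Tree (level-order array): [2, None, 10, 8, 42, None, None, 21, 43]
In a BST, the LCA of p=2, q=42 is the first node v on the
root-to-leaf path with p <= v <= q (go left if both < v, right if both > v).
Walk from root:
  at 2: 2 <= 2 <= 42, this is the LCA
LCA = 2


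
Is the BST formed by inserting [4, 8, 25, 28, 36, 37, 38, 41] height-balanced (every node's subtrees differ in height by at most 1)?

Tree (level-order array): [4, None, 8, None, 25, None, 28, None, 36, None, 37, None, 38, None, 41]
Definition: a tree is height-balanced if, at every node, |h(left) - h(right)| <= 1 (empty subtree has height -1).
Bottom-up per-node check:
  node 41: h_left=-1, h_right=-1, diff=0 [OK], height=0
  node 38: h_left=-1, h_right=0, diff=1 [OK], height=1
  node 37: h_left=-1, h_right=1, diff=2 [FAIL (|-1-1|=2 > 1)], height=2
  node 36: h_left=-1, h_right=2, diff=3 [FAIL (|-1-2|=3 > 1)], height=3
  node 28: h_left=-1, h_right=3, diff=4 [FAIL (|-1-3|=4 > 1)], height=4
  node 25: h_left=-1, h_right=4, diff=5 [FAIL (|-1-4|=5 > 1)], height=5
  node 8: h_left=-1, h_right=5, diff=6 [FAIL (|-1-5|=6 > 1)], height=6
  node 4: h_left=-1, h_right=6, diff=7 [FAIL (|-1-6|=7 > 1)], height=7
Node 37 violates the condition: |-1 - 1| = 2 > 1.
Result: Not balanced
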